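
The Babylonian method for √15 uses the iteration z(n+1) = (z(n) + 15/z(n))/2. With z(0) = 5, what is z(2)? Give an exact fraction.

z(1) = (5 + 15/5)/2 = 4.
z(2) = (4 + 15/4)/2 = 31/8.

31/8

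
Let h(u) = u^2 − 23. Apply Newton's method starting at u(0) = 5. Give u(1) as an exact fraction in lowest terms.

h'(u) = 2u.
h(5) = 2, h'(5) = 10, so u(1) = 5 − 2/10 = 24/5.

24/5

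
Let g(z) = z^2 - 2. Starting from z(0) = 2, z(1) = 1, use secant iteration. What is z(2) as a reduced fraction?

g(2) = 2, g(1) = -1. z(2) = 1 - (-1)·(1 - 2)/((-1) - 2) = 4/3.

4/3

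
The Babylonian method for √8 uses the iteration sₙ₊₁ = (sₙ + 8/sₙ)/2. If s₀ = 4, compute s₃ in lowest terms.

s₁ = (4 + 8/4)/2 = 3.
s₂ = (3 + 8/3)/2 = 17/6.
s₃ = (17/6 + 8/(17/6))/2 = 577/204.

577/204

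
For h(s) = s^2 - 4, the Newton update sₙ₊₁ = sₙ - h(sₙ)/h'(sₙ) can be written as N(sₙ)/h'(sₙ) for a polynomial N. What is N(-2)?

8

h'(s) = 2s.
N(s) = s·h'(s) - h(s) = s·(2s) - (s^2 - 4) = s^2 + 4.
N(-2) = 8.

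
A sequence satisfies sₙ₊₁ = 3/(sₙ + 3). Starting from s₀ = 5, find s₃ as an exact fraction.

27/35

s₁ = 3/(5 + 3) = 3/8.
s₂ = 3/(3/8 + 3) = 8/9.
s₃ = 3/(8/9 + 3) = 27/35.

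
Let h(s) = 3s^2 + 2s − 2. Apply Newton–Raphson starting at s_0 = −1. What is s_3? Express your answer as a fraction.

−49835/41008

h'(s) = 6s + 2.
h(−1) = −1, h'(−1) = −4, so s_1 = (−1) − (−1)/(−4) = −5/4.
h(−5/4) = 3/16, h'(−5/4) = −11/2, so s_2 = (−5/4) − (3/16)/(−11/2) = −107/88.
h(−107/88) = 27/7744, h'(−107/88) = −233/44, so s_3 = (−107/88) − (27/7744)/(−233/44) = −49835/41008.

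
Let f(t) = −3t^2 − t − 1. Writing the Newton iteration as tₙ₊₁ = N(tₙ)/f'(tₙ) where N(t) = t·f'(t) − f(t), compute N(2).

−11

f'(t) = −6t − 1.
N(t) = t·f'(t) − f(t) = t·(−6t − 1) − (−3t^2 − t − 1) = −3t^2 + 1.
N(2) = −11.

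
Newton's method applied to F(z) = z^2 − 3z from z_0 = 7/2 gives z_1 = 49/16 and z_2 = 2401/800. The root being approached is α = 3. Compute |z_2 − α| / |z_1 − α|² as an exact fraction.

8/25

z_1 − α = 49/16 − 3 = 1/16, so |z_1 − α| = 1/16.
z_2 − α = 2401/800 − 3 = 1/800, so |z_2 − α| = 1/800.
|z_1 − α|² = 1/256.
Ratio = (1/800) / (1/256) = 8/25.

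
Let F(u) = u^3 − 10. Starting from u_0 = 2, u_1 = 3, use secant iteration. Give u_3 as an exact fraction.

F(2) = −2, F(3) = 17. u_2 = 3 − 17·(3 − 2)/(17 − (−2)) = 40/19.
F(3) = 17, F(40/19) = −4590/6859. u_3 = (40/19) − (−4590/6859)·((40/19) − 3)/((−4590/6859) − 17) = 15250/7129.

15250/7129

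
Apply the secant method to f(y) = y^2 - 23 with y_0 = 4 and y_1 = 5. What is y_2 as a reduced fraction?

43/9

f(4) = -7, f(5) = 2. y_2 = 5 - 2·(5 - 4)/(2 - (-7)) = 43/9.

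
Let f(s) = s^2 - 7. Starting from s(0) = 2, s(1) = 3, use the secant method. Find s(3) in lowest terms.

f(2) = -3, f(3) = 2. s(2) = 3 - 2·(3 - 2)/(2 - (-3)) = 13/5.
f(3) = 2, f(13/5) = -6/25. s(3) = (13/5) - (-6/25)·((13/5) - 3)/((-6/25) - 2) = 37/14.

37/14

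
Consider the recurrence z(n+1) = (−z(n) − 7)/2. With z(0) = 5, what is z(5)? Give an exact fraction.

z(1) = (−5 − 7)/2 = −6.
z(2) = (−(−6) − 7)/2 = −1/2.
z(3) = (−(−1/2) − 7)/2 = −13/4.
z(4) = (−(−13/4) − 7)/2 = −15/8.
z(5) = (−(−15/8) − 7)/2 = −41/16.

−41/16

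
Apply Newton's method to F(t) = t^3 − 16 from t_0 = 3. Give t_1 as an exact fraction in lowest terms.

70/27

F'(t) = 3t^2.
F(3) = 11, F'(3) = 27, so t_1 = 3 − 11/27 = 70/27.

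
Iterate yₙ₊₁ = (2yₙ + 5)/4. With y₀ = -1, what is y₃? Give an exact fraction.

33/16

y₁ = (2·(-1) + 5)/4 = 3/4.
y₂ = (2·(3/4) + 5)/4 = 13/8.
y₃ = (2·(13/8) + 5)/4 = 33/16.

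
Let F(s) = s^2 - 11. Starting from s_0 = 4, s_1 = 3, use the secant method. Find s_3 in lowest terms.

73/22

F(4) = 5, F(3) = -2. s_2 = 3 - (-2)·(3 - 4)/((-2) - 5) = 23/7.
F(3) = -2, F(23/7) = -10/49. s_3 = (23/7) - (-10/49)·((23/7) - 3)/((-10/49) - (-2)) = 73/22.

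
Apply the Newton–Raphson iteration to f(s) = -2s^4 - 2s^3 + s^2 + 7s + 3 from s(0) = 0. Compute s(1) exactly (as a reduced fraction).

f'(s) = -8s^3 - 6s^2 + 2s + 7.
f(0) = 3, f'(0) = 7, so s(1) = 0 - 3/7 = -3/7.

-3/7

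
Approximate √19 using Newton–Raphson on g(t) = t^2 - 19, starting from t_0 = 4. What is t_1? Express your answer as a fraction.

g'(t) = 2t.
g(4) = -3, g'(4) = 8, so t_1 = 4 - (-3)/8 = 35/8.

35/8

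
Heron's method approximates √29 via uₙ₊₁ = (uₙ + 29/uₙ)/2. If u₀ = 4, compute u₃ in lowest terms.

30095761/5588640

u₁ = (4 + 29/4)/2 = 45/8.
u₂ = (45/8 + 29/(45/8))/2 = 3881/720.
u₃ = (3881/720 + 29/(3881/720))/2 = 30095761/5588640.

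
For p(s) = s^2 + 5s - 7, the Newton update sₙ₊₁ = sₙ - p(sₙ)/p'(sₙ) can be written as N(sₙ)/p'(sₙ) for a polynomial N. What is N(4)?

23

p'(s) = 2s + 5.
N(s) = s·p'(s) - p(s) = s·(2s + 5) - (s^2 + 5s - 7) = s^2 + 7.
N(4) = 23.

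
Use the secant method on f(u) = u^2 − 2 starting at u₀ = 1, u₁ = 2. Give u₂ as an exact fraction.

4/3

f(1) = −1, f(2) = 2. u₂ = 2 − 2·(2 − 1)/(2 − (−1)) = 4/3.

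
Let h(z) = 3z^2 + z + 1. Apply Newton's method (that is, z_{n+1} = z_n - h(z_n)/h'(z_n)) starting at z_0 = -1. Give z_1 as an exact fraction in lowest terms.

-2/5

h'(z) = 6z + 1.
h(-1) = 3, h'(-1) = -5, so z_1 = (-1) - 3/(-5) = -2/5.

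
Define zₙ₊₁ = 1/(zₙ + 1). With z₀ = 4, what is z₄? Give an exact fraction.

11/17

z₁ = 1/(4 + 1) = 1/5.
z₂ = 1/(1/5 + 1) = 5/6.
z₃ = 1/(5/6 + 1) = 6/11.
z₄ = 1/(6/11 + 1) = 11/17.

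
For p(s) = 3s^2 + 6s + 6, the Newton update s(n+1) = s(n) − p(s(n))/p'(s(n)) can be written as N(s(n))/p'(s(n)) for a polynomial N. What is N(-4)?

42

p'(s) = 6s + 6.
N(s) = s·p'(s) − p(s) = s·(6s + 6) − (3s^2 + 6s + 6) = 3s^2 − 6.
N(-4) = 42.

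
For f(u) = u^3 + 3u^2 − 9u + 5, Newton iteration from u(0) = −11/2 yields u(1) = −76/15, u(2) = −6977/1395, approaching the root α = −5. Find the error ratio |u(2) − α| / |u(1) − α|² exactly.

10/31

u(1) − α = −76/15 − (−5) = −76/15 + 5 = −1/15, so |u(1) − α| = 1/15.
u(2) − α = −6977/1395 − (−5) = −6977/1395 + 5 = −2/1395, so |u(2) − α| = 2/1395.
|u(1) − α|² = 1/225.
Ratio = (2/1395) / (1/225) = 10/31.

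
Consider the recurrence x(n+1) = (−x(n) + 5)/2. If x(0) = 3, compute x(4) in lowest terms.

x(1) = (−3 + 5)/2 = 1.
x(2) = (−1 + 5)/2 = 2.
x(3) = (−2 + 5)/2 = 3/2.
x(4) = (−(3/2) + 5)/2 = 7/4.

7/4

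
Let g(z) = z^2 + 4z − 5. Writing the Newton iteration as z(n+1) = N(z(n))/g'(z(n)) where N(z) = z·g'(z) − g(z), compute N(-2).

g'(z) = 2z + 4.
N(z) = z·g'(z) − g(z) = z·(2z + 4) − (z^2 + 4z − 5) = z^2 + 5.
N(-2) = 9.

9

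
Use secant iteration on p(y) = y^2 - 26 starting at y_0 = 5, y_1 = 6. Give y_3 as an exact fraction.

311/61

p(5) = -1, p(6) = 10. y_2 = 6 - 10·(6 - 5)/(10 - (-1)) = 56/11.
p(6) = 10, p(56/11) = -10/121. y_3 = (56/11) - (-10/121)·((56/11) - 6)/((-10/121) - 10) = 311/61.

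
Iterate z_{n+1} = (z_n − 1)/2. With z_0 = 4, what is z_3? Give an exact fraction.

z_1 = (4 − 1)/2 = 3/2.
z_2 = ((3/2) − 1)/2 = 1/4.
z_3 = ((1/4) − 1)/2 = −3/8.

−3/8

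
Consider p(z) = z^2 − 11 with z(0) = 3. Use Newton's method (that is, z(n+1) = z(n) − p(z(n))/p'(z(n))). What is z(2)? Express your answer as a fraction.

199/60

p'(z) = 2z.
p(3) = −2, p'(3) = 6, so z(1) = 3 − (−2)/6 = 10/3.
p(10/3) = 1/9, p'(10/3) = 20/3, so z(2) = (10/3) − (1/9)/(20/3) = 199/60.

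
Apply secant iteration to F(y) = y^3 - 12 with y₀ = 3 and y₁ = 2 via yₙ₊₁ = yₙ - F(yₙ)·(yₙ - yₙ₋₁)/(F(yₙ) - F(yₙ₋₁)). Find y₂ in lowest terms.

42/19

F(3) = 15, F(2) = -4. y₂ = 2 - (-4)·(2 - 3)/((-4) - 15) = 42/19.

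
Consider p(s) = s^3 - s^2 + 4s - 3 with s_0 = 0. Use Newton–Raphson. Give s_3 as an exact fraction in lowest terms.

4028106/5142853

p'(s) = 3s^2 - 2s + 4.
p(0) = -3, p'(0) = 4, so s_1 = 0 - (-3)/4 = 3/4.
p(3/4) = -9/64, p'(3/4) = 67/16, so s_2 = (3/4) - (-9/64)/(67/16) = 105/134.
p(105/134) = 3483/2406104, p'(105/134) = 76759/17956, so s_3 = (105/134) - (3483/2406104)/(76759/17956) = 4028106/5142853.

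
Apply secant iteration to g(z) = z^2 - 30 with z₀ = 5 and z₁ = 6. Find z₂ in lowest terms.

60/11

g(5) = -5, g(6) = 6. z₂ = 6 - 6·(6 - 5)/(6 - (-5)) = 60/11.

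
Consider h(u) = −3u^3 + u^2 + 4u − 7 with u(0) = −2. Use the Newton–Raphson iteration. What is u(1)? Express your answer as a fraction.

h'(u) = −9u^2 + 2u + 4.
h(−2) = 13, h'(−2) = −36, so u(1) = (−2) − 13/(−36) = −59/36.

−59/36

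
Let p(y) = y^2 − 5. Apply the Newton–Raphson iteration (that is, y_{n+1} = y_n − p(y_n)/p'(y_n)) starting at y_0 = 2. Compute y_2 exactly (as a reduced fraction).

p'(y) = 2y.
p(2) = −1, p'(2) = 4, so y_1 = 2 − (−1)/4 = 9/4.
p(9/4) = 1/16, p'(9/4) = 9/2, so y_2 = (9/4) − (1/16)/(9/2) = 161/72.

161/72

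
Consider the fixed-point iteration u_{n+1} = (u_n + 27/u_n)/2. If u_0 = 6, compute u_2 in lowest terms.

u_1 = (6 + 27/6)/2 = 21/4.
u_2 = (21/4 + 27/(21/4))/2 = 291/56.

291/56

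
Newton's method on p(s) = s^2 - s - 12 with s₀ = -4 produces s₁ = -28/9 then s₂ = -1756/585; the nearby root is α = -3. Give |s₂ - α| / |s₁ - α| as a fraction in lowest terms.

s₁ - α = -28/9 - (-3) = -28/9 + 3 = -1/9, so |s₁ - α| = 1/9.
s₂ - α = -1756/585 - (-3) = -1756/585 + 3 = -1/585, so |s₂ - α| = 1/585.
Ratio = (1/585) / (1/9) = 1/65.

1/65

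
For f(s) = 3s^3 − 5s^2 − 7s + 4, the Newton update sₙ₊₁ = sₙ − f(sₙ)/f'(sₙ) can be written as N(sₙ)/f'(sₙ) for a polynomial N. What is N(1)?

−3

f'(s) = 9s^2 − 10s − 7.
N(s) = s·f'(s) − f(s) = s·(9s^2 − 10s − 7) − (3s^3 − 5s^2 − 7s + 4) = 6s^3 − 5s^2 − 4.
N(1) = −3.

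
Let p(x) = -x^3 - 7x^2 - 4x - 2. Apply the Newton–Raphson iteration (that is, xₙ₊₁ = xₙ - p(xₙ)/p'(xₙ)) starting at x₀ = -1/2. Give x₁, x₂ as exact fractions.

p'(x) = -3x^2 - 14x - 4.
p(-1/2) = -13/8, p'(-1/2) = 9/4, so x₁ = (-1/2) - (-13/8)/(9/4) = 2/9.
p(2/9) = -2366/729, p'(2/9) = -196/27, so x₂ = (2/9) - (-2366/729)/(-196/27) = -85/378.

x₁ = 2/9, x₂ = -85/378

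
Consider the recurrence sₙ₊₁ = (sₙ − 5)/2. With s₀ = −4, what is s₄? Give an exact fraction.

s₁ = ((−4) − 5)/2 = −9/2.
s₂ = ((−9/2) − 5)/2 = −19/4.
s₃ = ((−19/4) − 5)/2 = −39/8.
s₄ = ((−39/8) − 5)/2 = −79/16.

−79/16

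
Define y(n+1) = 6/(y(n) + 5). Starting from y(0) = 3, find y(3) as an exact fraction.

138/139

y(1) = 6/(3 + 5) = 3/4.
y(2) = 6/(3/4 + 5) = 24/23.
y(3) = 6/(24/23 + 5) = 138/139.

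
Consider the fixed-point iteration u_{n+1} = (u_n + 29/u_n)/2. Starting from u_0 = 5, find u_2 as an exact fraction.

u_1 = (5 + 29/5)/2 = 27/5.
u_2 = (27/5 + 29/(27/5))/2 = 727/135.

727/135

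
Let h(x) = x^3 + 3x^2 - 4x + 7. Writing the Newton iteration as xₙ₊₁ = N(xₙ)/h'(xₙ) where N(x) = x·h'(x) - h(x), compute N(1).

h'(x) = 3x^2 + 6x - 4.
N(x) = x·h'(x) - h(x) = x·(3x^2 + 6x - 4) - (x^3 + 3x^2 - 4x + 7) = 2x^3 + 3x^2 - 7.
N(1) = -2.

-2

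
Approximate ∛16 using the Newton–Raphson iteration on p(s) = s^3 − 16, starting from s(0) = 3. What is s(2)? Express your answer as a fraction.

250232/99225

p'(s) = 3s^2.
p(3) = 11, p'(3) = 27, so s(1) = 3 − 11/27 = 70/27.
p(70/27) = 28072/19683, p'(70/27) = 4900/243, so s(2) = (70/27) − (28072/19683)/(4900/243) = 250232/99225.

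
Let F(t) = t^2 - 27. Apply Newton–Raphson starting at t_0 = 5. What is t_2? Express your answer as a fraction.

1351/260

F'(t) = 2t.
F(5) = -2, F'(5) = 10, so t_1 = 5 - (-2)/10 = 26/5.
F(26/5) = 1/25, F'(26/5) = 52/5, so t_2 = (26/5) - (1/25)/(52/5) = 1351/260.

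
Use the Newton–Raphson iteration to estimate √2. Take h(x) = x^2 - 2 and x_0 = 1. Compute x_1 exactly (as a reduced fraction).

3/2

h'(x) = 2x.
h(1) = -1, h'(1) = 2, so x_1 = 1 - (-1)/2 = 3/2.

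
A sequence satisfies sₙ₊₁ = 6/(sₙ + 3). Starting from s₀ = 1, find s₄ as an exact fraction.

s₁ = 6/(1 + 3) = 3/2.
s₂ = 6/(3/2 + 3) = 4/3.
s₃ = 6/(4/3 + 3) = 18/13.
s₄ = 6/(18/13 + 3) = 26/19.

26/19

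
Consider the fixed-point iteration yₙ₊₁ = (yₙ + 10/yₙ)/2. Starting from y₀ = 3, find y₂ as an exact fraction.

y₁ = (3 + 10/3)/2 = 19/6.
y₂ = (19/6 + 10/(19/6))/2 = 721/228.

721/228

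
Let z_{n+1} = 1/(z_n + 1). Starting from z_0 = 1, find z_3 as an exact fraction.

3/5

z_1 = 1/(1 + 1) = 1/2.
z_2 = 1/(1/2 + 1) = 2/3.
z_3 = 1/(2/3 + 1) = 3/5.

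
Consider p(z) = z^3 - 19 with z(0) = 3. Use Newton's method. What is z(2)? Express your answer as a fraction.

p'(z) = 3z^2.
p(3) = 8, p'(3) = 27, so z(1) = 3 - 8/27 = 73/27.
p(73/27) = 15040/19683, p'(73/27) = 5329/243, so z(2) = (73/27) - (15040/19683)/(5329/243) = 1152011/431649.

1152011/431649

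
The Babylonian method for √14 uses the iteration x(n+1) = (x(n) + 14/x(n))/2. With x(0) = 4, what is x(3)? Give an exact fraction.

403201/107760

x(1) = (4 + 14/4)/2 = 15/4.
x(2) = (15/4 + 14/(15/4))/2 = 449/120.
x(3) = (449/120 + 14/(449/120))/2 = 403201/107760.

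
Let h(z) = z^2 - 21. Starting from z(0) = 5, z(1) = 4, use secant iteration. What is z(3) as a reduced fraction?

353/77

h(5) = 4, h(4) = -5. z(2) = 4 - (-5)·(4 - 5)/((-5) - 4) = 41/9.
h(4) = -5, h(41/9) = -20/81. z(3) = (41/9) - (-20/81)·((41/9) - 4)/((-20/81) - (-5)) = 353/77.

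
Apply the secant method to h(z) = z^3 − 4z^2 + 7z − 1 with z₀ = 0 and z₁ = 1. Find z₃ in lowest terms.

h(0) = −1, h(1) = 3. z₂ = 1 − 3·(1 − 0)/(3 − (−1)) = 1/4.
h(1) = 3, h(1/4) = 33/64. z₃ = (1/4) − (33/64)·((1/4) − 1)/((33/64) − 3) = 5/53.

5/53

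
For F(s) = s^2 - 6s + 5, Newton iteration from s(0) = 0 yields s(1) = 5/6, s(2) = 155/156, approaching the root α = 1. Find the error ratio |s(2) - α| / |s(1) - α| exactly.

1/26

s(1) - α = 5/6 - 1 = -1/6, so |s(1) - α| = 1/6.
s(2) - α = 155/156 - 1 = -1/156, so |s(2) - α| = 1/156.
Ratio = (1/156) / (1/6) = 1/26.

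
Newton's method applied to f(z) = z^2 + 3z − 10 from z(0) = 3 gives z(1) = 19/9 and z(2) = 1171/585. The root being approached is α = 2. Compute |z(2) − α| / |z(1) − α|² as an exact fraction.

9/65

z(1) − α = 19/9 − 2 = 1/9, so |z(1) − α| = 1/9.
z(2) − α = 1171/585 − 2 = 1/585, so |z(2) − α| = 1/585.
|z(1) − α|² = 1/81.
Ratio = (1/585) / (1/81) = 9/65.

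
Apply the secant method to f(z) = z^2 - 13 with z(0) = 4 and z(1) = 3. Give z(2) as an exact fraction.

25/7

f(4) = 3, f(3) = -4. z(2) = 3 - (-4)·(3 - 4)/((-4) - 3) = 25/7.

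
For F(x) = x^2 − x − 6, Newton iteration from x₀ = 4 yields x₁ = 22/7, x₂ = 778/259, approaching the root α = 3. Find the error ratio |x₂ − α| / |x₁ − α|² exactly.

7/37

x₁ − α = 22/7 − 3 = 1/7, so |x₁ − α| = 1/7.
x₂ − α = 778/259 − 3 = 1/259, so |x₂ − α| = 1/259.
|x₁ − α|² = 1/49.
Ratio = (1/259) / (1/49) = 7/37.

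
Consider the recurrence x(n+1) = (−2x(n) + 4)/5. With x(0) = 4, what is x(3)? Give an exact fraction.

x(1) = (−2·4 + 4)/5 = −4/5.
x(2) = (−2·(−4/5) + 4)/5 = 28/25.
x(3) = (−2·(28/25) + 4)/5 = 44/125.

44/125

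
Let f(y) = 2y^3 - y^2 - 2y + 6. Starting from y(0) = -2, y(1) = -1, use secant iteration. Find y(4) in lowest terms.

-545359/366034

f(-2) = -10, f(-1) = 5. y(2) = (-1) - 5·((-1) - (-2))/(5 - (-10)) = -4/3.
f(-1) = 5, f(-4/3) = 58/27. y(3) = (-4/3) - (58/27)·((-4/3) - (-1))/((58/27) - 5) = -122/77.
f(-4/3) = 58/27, f(-122/77) = -591890/456533. y(4) = (-122/77) - (-591890/456533)·((-122/77) - (-4/3))/((-591890/456533) - (58/27)) = -545359/366034.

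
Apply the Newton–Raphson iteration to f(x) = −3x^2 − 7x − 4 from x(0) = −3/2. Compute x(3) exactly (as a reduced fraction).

−8747/6560

f'(x) = −6x − 7.
f(−3/2) = −1/4, f'(−3/2) = 2, so x(1) = (−3/2) − (−1/4)/2 = −11/8.
f(−11/8) = −3/64, f'(−11/8) = 5/4, so x(2) = (−11/8) − (−3/64)/(5/4) = −107/80.
f(−107/80) = −27/6400, f'(−107/80) = 41/40, so x(3) = (−107/80) − (−27/6400)/(41/40) = −8747/6560.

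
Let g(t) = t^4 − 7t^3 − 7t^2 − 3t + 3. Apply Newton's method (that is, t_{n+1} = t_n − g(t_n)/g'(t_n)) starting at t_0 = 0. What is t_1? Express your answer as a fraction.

g'(t) = 4t^3 − 21t^2 − 14t − 3.
g(0) = 3, g'(0) = −3, so t_1 = 0 − 3/(−3) = 1.

1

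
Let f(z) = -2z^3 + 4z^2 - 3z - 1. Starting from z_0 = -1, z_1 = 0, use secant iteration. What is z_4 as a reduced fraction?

-7378857/31035185

f(-1) = 8, f(0) = -1. z_2 = 0 - (-1)·(0 - (-1))/((-1) - 8) = -1/9.
f(0) = -1, f(-1/9) = -448/729. z_3 = (-1/9) - (-448/729)·((-1/9) - 0)/((-448/729) - (-1)) = -81/281.
f(-1/9) = -448/729, f(-81/281) = 5436928/22188041. z_4 = (-81/281) - (5436928/22188041)·((-81/281) - (-1/9))/((5436928/22188041) - (-448/729)) = -7378857/31035185.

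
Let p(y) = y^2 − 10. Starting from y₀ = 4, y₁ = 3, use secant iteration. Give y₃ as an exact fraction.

136/43

p(4) = 6, p(3) = −1. y₂ = 3 − (−1)·(3 − 4)/((−1) − 6) = 22/7.
p(3) = −1, p(22/7) = −6/49. y₃ = (22/7) − (−6/49)·((22/7) − 3)/((−6/49) − (−1)) = 136/43.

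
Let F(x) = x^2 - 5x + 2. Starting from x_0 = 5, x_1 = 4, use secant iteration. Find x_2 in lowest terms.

F(5) = 2, F(4) = -2. x_2 = 4 - (-2)·(4 - 5)/((-2) - 2) = 9/2.

9/2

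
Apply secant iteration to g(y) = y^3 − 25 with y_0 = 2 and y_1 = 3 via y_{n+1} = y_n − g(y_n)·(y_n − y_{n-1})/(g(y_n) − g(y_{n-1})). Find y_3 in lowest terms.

27505/9409

g(2) = −17, g(3) = 2. y_2 = 3 − 2·(3 − 2)/(2 − (−17)) = 55/19.
g(3) = 2, g(55/19) = −5100/6859. y_3 = (55/19) − (−5100/6859)·((55/19) − 3)/((−5100/6859) − 2) = 27505/9409.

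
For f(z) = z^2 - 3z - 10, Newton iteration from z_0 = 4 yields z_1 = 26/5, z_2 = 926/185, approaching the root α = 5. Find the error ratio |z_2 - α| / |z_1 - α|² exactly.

z_1 - α = 26/5 - 5 = 1/5, so |z_1 - α| = 1/5.
z_2 - α = 926/185 - 5 = 1/185, so |z_2 - α| = 1/185.
|z_1 - α|² = 1/25.
Ratio = (1/185) / (1/25) = 5/37.

5/37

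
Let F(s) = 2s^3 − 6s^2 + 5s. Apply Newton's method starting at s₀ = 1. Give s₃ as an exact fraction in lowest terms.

F'(s) = 6s^2 − 12s + 5.
F(1) = 1, F'(1) = −1, so s₁ = 1 − 1/(−1) = 2.
F(2) = 2, F'(2) = 5, so s₂ = 2 − 2/5 = 8/5.
F(8/5) = 104/125, F'(8/5) = 29/25, so s₃ = (8/5) − (104/125)/(29/25) = 128/145.

128/145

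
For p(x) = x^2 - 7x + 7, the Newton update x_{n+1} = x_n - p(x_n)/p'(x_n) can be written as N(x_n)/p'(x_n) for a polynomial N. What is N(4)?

9

p'(x) = 2x - 7.
N(x) = x·p'(x) - p(x) = x·(2x - 7) - (x^2 - 7x + 7) = x^2 - 7.
N(4) = 9.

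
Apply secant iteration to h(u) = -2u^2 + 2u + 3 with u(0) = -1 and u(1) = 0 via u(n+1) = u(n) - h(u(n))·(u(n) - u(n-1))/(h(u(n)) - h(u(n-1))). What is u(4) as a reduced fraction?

-60/73

h(-1) = -1, h(0) = 3. u(2) = 0 - 3·(0 - (-1))/(3 - (-1)) = -3/4.
h(0) = 3, h(-3/4) = 3/8. u(3) = (-3/4) - (3/8)·((-3/4) - 0)/((3/8) - 3) = -6/7.
h(-3/4) = 3/8, h(-6/7) = -9/49. u(4) = (-6/7) - (-9/49)·((-6/7) - (-3/4))/((-9/49) - (3/8)) = -60/73.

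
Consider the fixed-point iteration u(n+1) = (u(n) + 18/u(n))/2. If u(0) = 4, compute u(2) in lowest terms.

577/136

u(1) = (4 + 18/4)/2 = 17/4.
u(2) = (17/4 + 18/(17/4))/2 = 577/136.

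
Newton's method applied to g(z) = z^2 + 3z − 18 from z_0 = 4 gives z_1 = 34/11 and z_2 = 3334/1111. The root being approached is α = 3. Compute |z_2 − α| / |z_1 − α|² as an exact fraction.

z_1 − α = 34/11 − 3 = 1/11, so |z_1 − α| = 1/11.
z_2 − α = 3334/1111 − 3 = 1/1111, so |z_2 − α| = 1/1111.
|z_1 − α|² = 1/121.
Ratio = (1/1111) / (1/121) = 11/101.

11/101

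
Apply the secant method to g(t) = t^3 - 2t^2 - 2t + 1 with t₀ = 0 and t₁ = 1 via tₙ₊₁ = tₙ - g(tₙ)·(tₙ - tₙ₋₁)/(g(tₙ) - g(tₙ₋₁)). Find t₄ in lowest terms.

8801/23039

g(0) = 1, g(1) = -2. t₂ = 1 - (-2)·(1 - 0)/((-2) - 1) = 1/3.
g(1) = -2, g(1/3) = 4/27. t₃ = (1/3) - (4/27)·((1/3) - 1)/((4/27) - (-2)) = 11/29.
g(1/3) = 4/27, g(11/29) = 200/24389. t₄ = (11/29) - (200/24389)·((11/29) - (1/3))/((200/24389) - (4/27)) = 8801/23039.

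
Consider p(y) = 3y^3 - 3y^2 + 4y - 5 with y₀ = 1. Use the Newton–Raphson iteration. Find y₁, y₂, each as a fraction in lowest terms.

p'(y) = 9y^2 - 6y + 4.
p(1) = -1, p'(1) = 7, so y₁ = 1 - (-1)/7 = 8/7.
p(8/7) = 45/343, p'(8/7) = 436/49, so y₂ = (8/7) - (45/343)/(436/49) = 3443/3052.

y₁ = 8/7, y₂ = 3443/3052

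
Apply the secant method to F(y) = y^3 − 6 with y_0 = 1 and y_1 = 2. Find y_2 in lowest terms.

12/7

F(1) = −5, F(2) = 2. y_2 = 2 − 2·(2 − 1)/(2 − (−5)) = 12/7.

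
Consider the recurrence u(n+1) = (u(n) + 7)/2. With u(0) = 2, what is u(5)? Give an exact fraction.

u(1) = (2 + 7)/2 = 9/2.
u(2) = ((9/2) + 7)/2 = 23/4.
u(3) = ((23/4) + 7)/2 = 51/8.
u(4) = ((51/8) + 7)/2 = 107/16.
u(5) = ((107/16) + 7)/2 = 219/32.

219/32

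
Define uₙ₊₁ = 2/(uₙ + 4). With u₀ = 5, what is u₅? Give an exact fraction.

u₁ = 2/(5 + 4) = 2/9.
u₂ = 2/(2/9 + 4) = 9/19.
u₃ = 2/(9/19 + 4) = 38/85.
u₄ = 2/(38/85 + 4) = 85/189.
u₅ = 2/(85/189 + 4) = 378/841.

378/841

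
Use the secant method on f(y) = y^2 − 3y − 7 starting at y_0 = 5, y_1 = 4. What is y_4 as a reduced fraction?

f(5) = 3, f(4) = −3. y_2 = 4 − (−3)·(4 − 5)/((−3) − 3) = 9/2.
f(4) = −3, f(9/2) = −1/4. y_3 = (9/2) − (−1/4)·((9/2) − 4)/((−1/4) − (−3)) = 50/11.
f(9/2) = −1/4, f(50/11) = 3/121. y_4 = (50/11) − (3/121)·((50/11) − (9/2))/((3/121) − (−1/4)) = 604/133.

604/133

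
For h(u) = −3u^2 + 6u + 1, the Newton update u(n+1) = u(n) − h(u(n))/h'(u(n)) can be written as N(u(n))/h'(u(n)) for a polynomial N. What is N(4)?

h'(u) = −6u + 6.
N(u) = u·h'(u) − h(u) = u·(−6u + 6) − (−3u^2 + 6u + 1) = −3u^2 − 1.
N(4) = −49.

−49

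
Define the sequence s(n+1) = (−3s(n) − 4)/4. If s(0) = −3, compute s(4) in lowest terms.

s(1) = (−3·(−3) − 4)/4 = 5/4.
s(2) = (−3·(5/4) − 4)/4 = −31/16.
s(3) = (−3·(−31/16) − 4)/4 = 29/64.
s(4) = (−3·(29/64) − 4)/4 = −343/256.

−343/256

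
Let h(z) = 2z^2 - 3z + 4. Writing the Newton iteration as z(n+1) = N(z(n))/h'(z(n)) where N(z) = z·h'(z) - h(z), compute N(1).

h'(z) = 4z - 3.
N(z) = z·h'(z) - h(z) = z·(4z - 3) - (2z^2 - 3z + 4) = 2z^2 - 4.
N(1) = -2.

-2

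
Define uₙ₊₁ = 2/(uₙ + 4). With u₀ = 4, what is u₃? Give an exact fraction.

u₁ = 2/(4 + 4) = 1/4.
u₂ = 2/(1/4 + 4) = 8/17.
u₃ = 2/(8/17 + 4) = 17/38.

17/38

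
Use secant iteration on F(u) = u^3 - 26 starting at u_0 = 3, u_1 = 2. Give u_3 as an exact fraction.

3319/1118

F(3) = 1, F(2) = -18. u_2 = 2 - (-18)·(2 - 3)/((-18) - 1) = 56/19.
F(2) = -18, F(56/19) = -2718/6859. u_3 = (56/19) - (-2718/6859)·((56/19) - 2)/((-2718/6859) - (-18)) = 3319/1118.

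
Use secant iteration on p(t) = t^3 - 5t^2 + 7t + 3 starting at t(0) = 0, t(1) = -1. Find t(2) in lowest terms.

-3/13

p(0) = 3, p(-1) = -10. t(2) = (-1) - (-10)·((-1) - 0)/((-10) - 3) = -3/13.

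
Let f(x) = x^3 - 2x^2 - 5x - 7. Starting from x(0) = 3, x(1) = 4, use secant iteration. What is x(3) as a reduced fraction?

29872/7873

f(3) = -13, f(4) = 5. x(2) = 4 - 5·(4 - 3)/(5 - (-13)) = 67/18.
f(4) = 5, f(67/18) = -10205/5832. x(3) = (67/18) - (-10205/5832)·((67/18) - 4)/((-10205/5832) - 5) = 29872/7873.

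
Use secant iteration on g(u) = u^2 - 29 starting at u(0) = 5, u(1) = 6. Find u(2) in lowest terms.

59/11

g(5) = -4, g(6) = 7. u(2) = 6 - 7·(6 - 5)/(7 - (-4)) = 59/11.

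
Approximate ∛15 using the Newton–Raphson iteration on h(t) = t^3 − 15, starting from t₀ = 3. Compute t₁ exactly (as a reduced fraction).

23/9

h'(t) = 3t^2.
h(3) = 12, h'(3) = 27, so t₁ = 3 − 12/27 = 23/9.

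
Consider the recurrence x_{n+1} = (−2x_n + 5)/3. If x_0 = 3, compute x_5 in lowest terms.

179/243

x_1 = (−2·3 + 5)/3 = −1/3.
x_2 = (−2·(−1/3) + 5)/3 = 17/9.
x_3 = (−2·(17/9) + 5)/3 = 11/27.
x_4 = (−2·(11/27) + 5)/3 = 113/81.
x_5 = (−2·(113/81) + 5)/3 = 179/243.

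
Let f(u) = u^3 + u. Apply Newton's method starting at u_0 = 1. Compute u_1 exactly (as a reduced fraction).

f'(u) = 3u^2 + 1.
f(1) = 2, f'(1) = 4, so u_1 = 1 − 2/4 = 1/2.

1/2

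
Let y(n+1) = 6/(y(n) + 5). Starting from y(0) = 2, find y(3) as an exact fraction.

246/247

y(1) = 6/(2 + 5) = 6/7.
y(2) = 6/(6/7 + 5) = 42/41.
y(3) = 6/(42/41 + 5) = 246/247.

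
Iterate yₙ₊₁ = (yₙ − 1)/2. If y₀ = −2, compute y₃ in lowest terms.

−9/8

y₁ = ((−2) − 1)/2 = −3/2.
y₂ = ((−3/2) − 1)/2 = −5/4.
y₃ = ((−5/4) − 1)/2 = −9/8.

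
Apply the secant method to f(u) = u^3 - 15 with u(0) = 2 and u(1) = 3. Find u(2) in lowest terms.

f(2) = -7, f(3) = 12. u(2) = 3 - 12·(3 - 2)/(12 - (-7)) = 45/19.

45/19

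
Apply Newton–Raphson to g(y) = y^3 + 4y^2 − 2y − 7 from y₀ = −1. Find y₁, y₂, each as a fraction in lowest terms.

g'(y) = 3y^2 + 8y − 2.
g(−1) = −2, g'(−1) = −7, so y₁ = (−1) − (−2)/(−7) = −9/7.
g(−9/7) = 20/343, g'(−9/7) = −359/49, so y₂ = (−9/7) − (20/343)/(−359/49) = −3211/2513.

y₁ = −9/7, y₂ = −3211/2513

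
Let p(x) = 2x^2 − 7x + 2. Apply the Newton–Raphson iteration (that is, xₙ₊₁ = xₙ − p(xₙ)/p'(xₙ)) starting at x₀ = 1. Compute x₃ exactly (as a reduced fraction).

90/287

p'(x) = 4x − 7.
p(1) = −3, p'(1) = −3, so x₁ = 1 − (−3)/(−3) = 0.
p(0) = 2, p'(0) = −7, so x₂ = 0 − 2/(−7) = 2/7.
p(2/7) = 8/49, p'(2/7) = −41/7, so x₃ = (2/7) − (8/49)/(−41/7) = 90/287.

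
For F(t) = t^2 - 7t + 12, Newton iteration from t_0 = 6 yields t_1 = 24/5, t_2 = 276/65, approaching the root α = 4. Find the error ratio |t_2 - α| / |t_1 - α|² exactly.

5/13

t_1 - α = 24/5 - 4 = 4/5, so |t_1 - α| = 4/5.
t_2 - α = 276/65 - 4 = 16/65, so |t_2 - α| = 16/65.
|t_1 - α|² = 16/25.
Ratio = (16/65) / (16/25) = 5/13.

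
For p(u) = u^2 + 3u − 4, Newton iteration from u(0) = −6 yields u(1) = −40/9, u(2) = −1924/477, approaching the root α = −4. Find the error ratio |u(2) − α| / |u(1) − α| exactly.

u(1) − α = −40/9 − (−4) = −40/9 + 4 = −4/9, so |u(1) − α| = 4/9.
u(2) − α = −1924/477 − (−4) = −1924/477 + 4 = −16/477, so |u(2) − α| = 16/477.
Ratio = (16/477) / (4/9) = 4/53.

4/53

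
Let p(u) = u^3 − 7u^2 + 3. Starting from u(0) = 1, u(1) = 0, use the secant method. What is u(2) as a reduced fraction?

p(1) = −3, p(0) = 3. u(2) = 0 − 3·(0 − 1)/(3 − (−3)) = 1/2.

1/2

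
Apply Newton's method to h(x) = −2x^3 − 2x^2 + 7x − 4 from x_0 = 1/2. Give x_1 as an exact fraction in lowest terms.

6/7

h'(x) = −6x^2 − 4x + 7.
h(1/2) = −5/4, h'(1/2) = 7/2, so x_1 = (1/2) − (−5/4)/(7/2) = 6/7.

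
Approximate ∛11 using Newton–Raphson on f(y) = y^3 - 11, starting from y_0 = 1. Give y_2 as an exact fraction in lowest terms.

f'(y) = 3y^2.
f(1) = -10, f'(1) = 3, so y_1 = 1 - (-10)/3 = 13/3.
f(13/3) = 1900/27, f'(13/3) = 169/3, so y_2 = (13/3) - (1900/27)/(169/3) = 4691/1521.

4691/1521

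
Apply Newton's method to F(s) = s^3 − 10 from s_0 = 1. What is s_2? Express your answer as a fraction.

F'(s) = 3s^2.
F(1) = −9, F'(1) = 3, so s_1 = 1 − (−9)/3 = 4.
F(4) = 54, F'(4) = 48, so s_2 = 4 − 54/48 = 23/8.

23/8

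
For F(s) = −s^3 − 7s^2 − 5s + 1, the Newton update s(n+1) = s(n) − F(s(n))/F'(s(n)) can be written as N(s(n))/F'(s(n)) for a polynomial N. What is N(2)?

F'(s) = −3s^2 − 14s − 5.
N(s) = s·F'(s) − F(s) = s·(−3s^2 − 14s − 5) − (−s^3 − 7s^2 − 5s + 1) = −2s^3 − 7s^2 − 1.
N(2) = −45.

−45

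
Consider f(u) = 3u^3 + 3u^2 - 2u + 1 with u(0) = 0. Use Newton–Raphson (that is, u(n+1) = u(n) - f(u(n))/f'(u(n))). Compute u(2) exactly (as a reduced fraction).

f'(u) = 9u^2 + 6u - 2.
f(0) = 1, f'(0) = -2, so u(1) = 0 - 1/(-2) = 1/2.
f(1/2) = 9/8, f'(1/2) = 13/4, so u(2) = (1/2) - (9/8)/(13/4) = 2/13.

2/13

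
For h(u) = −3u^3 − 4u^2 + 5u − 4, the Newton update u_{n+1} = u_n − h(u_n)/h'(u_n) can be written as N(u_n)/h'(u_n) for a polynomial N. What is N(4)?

h'(u) = −9u^2 − 8u + 5.
N(u) = u·h'(u) − h(u) = u·(−9u^2 − 8u + 5) − (−3u^3 − 4u^2 + 5u − 4) = −6u^3 − 4u^2 + 4.
N(4) = −444.

−444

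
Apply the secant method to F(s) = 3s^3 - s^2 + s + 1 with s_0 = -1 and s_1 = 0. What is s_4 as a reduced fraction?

-1200/3217

F(-1) = -4, F(0) = 1. s_2 = 0 - 1·(0 - (-1))/(1 - (-4)) = -1/5.
F(0) = 1, F(-1/5) = 92/125. s_3 = (-1/5) - (92/125)·((-1/5) - 0)/((92/125) - 1) = -25/33.
F(-1/5) = 92/125, F(-25/33) = -6532/3993. s_4 = (-25/33) - (-6532/3993)·((-25/33) - (-1/5))/((-6532/3993) - (92/125)) = -1200/3217.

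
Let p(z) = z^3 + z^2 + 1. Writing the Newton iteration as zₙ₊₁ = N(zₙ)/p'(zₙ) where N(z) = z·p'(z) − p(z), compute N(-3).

−46

p'(z) = 3z^2 + 2z.
N(z) = z·p'(z) − p(z) = z·(3z^2 + 2z) − (z^3 + z^2 + 1) = 2z^3 + z^2 − 1.
N(-3) = −46.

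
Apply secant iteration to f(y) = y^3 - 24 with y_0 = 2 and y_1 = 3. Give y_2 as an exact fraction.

54/19

f(2) = -16, f(3) = 3. y_2 = 3 - 3·(3 - 2)/(3 - (-16)) = 54/19.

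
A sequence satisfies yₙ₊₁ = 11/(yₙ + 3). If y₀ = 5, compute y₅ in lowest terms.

y₁ = 11/(5 + 3) = 11/8.
y₂ = 11/(11/8 + 3) = 88/35.
y₃ = 11/(88/35 + 3) = 385/193.
y₄ = 11/(385/193 + 3) = 2123/964.
y₅ = 11/(2123/964 + 3) = 10604/5015.

10604/5015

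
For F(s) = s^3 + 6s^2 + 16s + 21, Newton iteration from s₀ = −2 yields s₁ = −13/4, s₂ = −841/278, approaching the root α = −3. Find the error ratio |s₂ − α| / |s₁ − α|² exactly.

s₁ − α = −13/4 − (−3) = −13/4 + 3 = −1/4, so |s₁ − α| = 1/4.
s₂ − α = −841/278 − (−3) = −841/278 + 3 = −7/278, so |s₂ − α| = 7/278.
|s₁ − α|² = 1/16.
Ratio = (7/278) / (1/16) = 56/139.

56/139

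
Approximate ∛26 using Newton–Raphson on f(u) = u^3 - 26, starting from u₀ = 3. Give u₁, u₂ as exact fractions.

u₁ = 80/27, u₂ = 767879/259200

f'(u) = 3u^2.
f(3) = 1, f'(3) = 27, so u₁ = 3 - 1/27 = 80/27.
f(80/27) = 242/19683, f'(80/27) = 6400/243, so u₂ = (80/27) - (242/19683)/(6400/243) = 767879/259200.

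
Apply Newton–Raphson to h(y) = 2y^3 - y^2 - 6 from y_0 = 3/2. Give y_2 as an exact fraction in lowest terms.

h'(y) = 6y^2 - 2y.
h(3/2) = -3/2, h'(3/2) = 21/2, so y_1 = (3/2) - (-3/2)/(21/2) = 23/14.
h(23/14) = 58/343, h'(23/14) = 1265/98, so y_2 = (23/14) - (58/343)/(1265/98) = 28863/17710.

28863/17710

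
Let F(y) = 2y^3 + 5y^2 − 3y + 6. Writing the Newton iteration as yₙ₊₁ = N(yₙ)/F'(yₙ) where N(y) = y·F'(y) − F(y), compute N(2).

F'(y) = 6y^2 + 10y − 3.
N(y) = y·F'(y) − F(y) = y·(6y^2 + 10y − 3) − (2y^3 + 5y^2 − 3y + 6) = 4y^3 + 5y^2 − 6.
N(2) = 46.

46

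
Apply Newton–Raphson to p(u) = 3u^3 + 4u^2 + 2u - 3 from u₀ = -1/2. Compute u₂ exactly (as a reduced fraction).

p'(u) = 9u^2 + 8u + 2.
p(-1/2) = -27/8, p'(-1/2) = 1/4, so u₁ = (-1/2) - (-27/8)/(1/4) = 13.
p(13) = 7290, p'(13) = 1627, so u₂ = 13 - 7290/1627 = 13861/1627.

13861/1627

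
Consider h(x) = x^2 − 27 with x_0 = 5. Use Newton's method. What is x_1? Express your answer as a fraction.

26/5

h'(x) = 2x.
h(5) = −2, h'(5) = 10, so x_1 = 5 − (−2)/10 = 26/5.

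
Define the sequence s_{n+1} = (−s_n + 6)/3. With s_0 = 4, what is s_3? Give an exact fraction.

38/27

s_1 = (−4 + 6)/3 = 2/3.
s_2 = (−(2/3) + 6)/3 = 16/9.
s_3 = (−(16/9) + 6)/3 = 38/27.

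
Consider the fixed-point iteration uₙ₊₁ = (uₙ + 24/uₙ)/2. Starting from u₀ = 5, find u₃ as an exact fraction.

46099201/9409960

u₁ = (5 + 24/5)/2 = 49/10.
u₂ = (49/10 + 24/(49/10))/2 = 4801/980.
u₃ = (4801/980 + 24/(4801/980))/2 = 46099201/9409960.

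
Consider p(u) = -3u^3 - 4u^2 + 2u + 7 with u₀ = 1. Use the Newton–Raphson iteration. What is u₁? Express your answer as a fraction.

p'(u) = -9u^2 - 8u + 2.
p(1) = 2, p'(1) = -15, so u₁ = 1 - 2/(-15) = 17/15.

17/15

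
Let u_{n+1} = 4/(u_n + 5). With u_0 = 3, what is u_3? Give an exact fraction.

u_1 = 4/(3 + 5) = 1/2.
u_2 = 4/(1/2 + 5) = 8/11.
u_3 = 4/(8/11 + 5) = 44/63.

44/63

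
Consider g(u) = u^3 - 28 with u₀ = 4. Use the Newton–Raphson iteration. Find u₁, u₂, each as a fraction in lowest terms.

u₁ = 13/4, u₂ = 1031/338

g'(u) = 3u^2.
g(4) = 36, g'(4) = 48, so u₁ = 4 - 36/48 = 13/4.
g(13/4) = 405/64, g'(13/4) = 507/16, so u₂ = (13/4) - (405/64)/(507/16) = 1031/338.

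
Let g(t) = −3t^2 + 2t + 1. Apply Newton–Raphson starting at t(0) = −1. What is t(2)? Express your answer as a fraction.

g'(t) = −6t + 2.
g(−1) = −4, g'(−1) = 8, so t(1) = (−1) − (−4)/8 = −1/2.
g(−1/2) = −3/4, g'(−1/2) = 5, so t(2) = (−1/2) − (−3/4)/5 = −7/20.

−7/20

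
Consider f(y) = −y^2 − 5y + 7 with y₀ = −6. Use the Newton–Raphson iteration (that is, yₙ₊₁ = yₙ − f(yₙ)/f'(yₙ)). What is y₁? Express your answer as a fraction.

−43/7

f'(y) = −2y − 5.
f(−6) = 1, f'(−6) = 7, so y₁ = (−6) − 1/7 = −43/7.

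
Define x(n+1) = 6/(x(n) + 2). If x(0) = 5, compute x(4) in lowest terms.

123/71

x(1) = 6/(5 + 2) = 6/7.
x(2) = 6/(6/7 + 2) = 21/10.
x(3) = 6/(21/10 + 2) = 60/41.
x(4) = 6/(60/41 + 2) = 123/71.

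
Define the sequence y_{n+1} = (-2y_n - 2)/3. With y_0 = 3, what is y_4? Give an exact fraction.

y_1 = (-2·3 - 2)/3 = -8/3.
y_2 = (-2·(-8/3) - 2)/3 = 10/9.
y_3 = (-2·(10/9) - 2)/3 = -38/27.
y_4 = (-2·(-38/27) - 2)/3 = 22/81.

22/81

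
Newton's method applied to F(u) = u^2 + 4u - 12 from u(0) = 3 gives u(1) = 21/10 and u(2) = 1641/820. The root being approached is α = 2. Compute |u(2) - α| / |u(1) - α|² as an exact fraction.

u(1) - α = 21/10 - 2 = 1/10, so |u(1) - α| = 1/10.
u(2) - α = 1641/820 - 2 = 1/820, so |u(2) - α| = 1/820.
|u(1) - α|² = 1/100.
Ratio = (1/820) / (1/100) = 5/41.

5/41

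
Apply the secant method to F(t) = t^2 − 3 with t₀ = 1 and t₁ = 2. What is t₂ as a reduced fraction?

F(1) = −2, F(2) = 1. t₂ = 2 − 1·(2 − 1)/(1 − (−2)) = 5/3.

5/3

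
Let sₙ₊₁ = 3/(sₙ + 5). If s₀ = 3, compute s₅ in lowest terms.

s₁ = 3/(3 + 5) = 3/8.
s₂ = 3/(3/8 + 5) = 24/43.
s₃ = 3/(24/43 + 5) = 129/239.
s₄ = 3/(129/239 + 5) = 717/1324.
s₅ = 3/(717/1324 + 5) = 3972/7337.

3972/7337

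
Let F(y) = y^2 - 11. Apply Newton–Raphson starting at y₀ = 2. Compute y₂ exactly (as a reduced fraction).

F'(y) = 2y.
F(2) = -7, F'(2) = 4, so y₁ = 2 - (-7)/4 = 15/4.
F(15/4) = 49/16, F'(15/4) = 15/2, so y₂ = (15/4) - (49/16)/(15/2) = 401/120.

401/120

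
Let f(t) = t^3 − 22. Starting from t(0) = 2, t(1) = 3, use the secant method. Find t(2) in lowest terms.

52/19

f(2) = −14, f(3) = 5. t(2) = 3 − 5·(3 − 2)/(5 − (−14)) = 52/19.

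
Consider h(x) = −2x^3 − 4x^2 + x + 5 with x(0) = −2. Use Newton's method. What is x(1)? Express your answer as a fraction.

h'(x) = −6x^2 − 8x + 1.
h(−2) = 3, h'(−2) = −7, so x(1) = (−2) − 3/(−7) = −11/7.

−11/7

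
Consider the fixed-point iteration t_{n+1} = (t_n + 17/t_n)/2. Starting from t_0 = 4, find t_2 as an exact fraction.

2177/528

t_1 = (4 + 17/4)/2 = 33/8.
t_2 = (33/8 + 17/(33/8))/2 = 2177/528.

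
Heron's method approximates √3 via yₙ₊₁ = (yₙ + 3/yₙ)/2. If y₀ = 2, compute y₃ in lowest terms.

y₁ = (2 + 3/2)/2 = 7/4.
y₂ = (7/4 + 3/(7/4))/2 = 97/56.
y₃ = (97/56 + 3/(97/56))/2 = 18817/10864.

18817/10864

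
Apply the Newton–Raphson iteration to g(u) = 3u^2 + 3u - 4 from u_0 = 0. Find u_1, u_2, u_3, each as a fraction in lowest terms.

g'(u) = 6u + 3.
g(0) = -4, g'(0) = 3, so u_1 = 0 - (-4)/3 = 4/3.
g(4/3) = 16/3, g'(4/3) = 11, so u_2 = (4/3) - (16/3)/11 = 28/33.
g(28/33) = 256/363, g'(28/33) = 89/11, so u_3 = (28/33) - (256/363)/(89/11) = 2236/2937.

u_1 = 4/3, u_2 = 28/33, u_3 = 2236/2937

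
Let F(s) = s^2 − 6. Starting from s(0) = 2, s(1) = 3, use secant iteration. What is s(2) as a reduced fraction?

12/5

F(2) = −2, F(3) = 3. s(2) = 3 − 3·(3 − 2)/(3 − (−2)) = 12/5.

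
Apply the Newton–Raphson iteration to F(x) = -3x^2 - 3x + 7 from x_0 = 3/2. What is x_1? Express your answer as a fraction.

55/48

F'(x) = -6x - 3.
F(3/2) = -17/4, F'(3/2) = -12, so x_1 = (3/2) - (-17/4)/(-12) = 55/48.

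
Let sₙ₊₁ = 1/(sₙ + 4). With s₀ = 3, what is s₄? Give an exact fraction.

s₁ = 1/(3 + 4) = 1/7.
s₂ = 1/(1/7 + 4) = 7/29.
s₃ = 1/(7/29 + 4) = 29/123.
s₄ = 1/(29/123 + 4) = 123/521.

123/521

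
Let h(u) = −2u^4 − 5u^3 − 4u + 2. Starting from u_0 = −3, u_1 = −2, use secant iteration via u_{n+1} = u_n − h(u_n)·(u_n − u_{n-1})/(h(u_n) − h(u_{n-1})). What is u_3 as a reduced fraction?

h(−3) = −13, h(−2) = 18. u_2 = (−2) − 18·((−2) − (−3))/(18 − (−13)) = −80/31.
h(−2) = 18, h(−80/31) = 8820162/923521. u_3 = (−80/31) − (8820162/923521)·((−80/31) − (−2))/((8820162/923521) − 18) = −77959/24084.

−77959/24084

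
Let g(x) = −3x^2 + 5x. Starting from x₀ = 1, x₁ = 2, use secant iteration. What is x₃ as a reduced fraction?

18/11

g(1) = 2, g(2) = −2. x₂ = 2 − (−2)·(2 − 1)/((−2) − 2) = 3/2.
g(2) = −2, g(3/2) = 3/4. x₃ = (3/2) − (3/4)·((3/2) − 2)/((3/4) − (−2)) = 18/11.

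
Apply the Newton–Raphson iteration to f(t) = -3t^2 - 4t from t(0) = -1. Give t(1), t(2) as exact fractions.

t(1) = -3/2, t(2) = -27/20

f'(t) = -6t - 4.
f(-1) = 1, f'(-1) = 2, so t(1) = (-1) - 1/2 = -3/2.
f(-3/2) = -3/4, f'(-3/2) = 5, so t(2) = (-3/2) - (-3/4)/5 = -27/20.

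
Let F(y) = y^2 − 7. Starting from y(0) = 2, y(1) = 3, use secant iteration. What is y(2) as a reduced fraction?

F(2) = −3, F(3) = 2. y(2) = 3 − 2·(3 − 2)/(2 − (−3)) = 13/5.

13/5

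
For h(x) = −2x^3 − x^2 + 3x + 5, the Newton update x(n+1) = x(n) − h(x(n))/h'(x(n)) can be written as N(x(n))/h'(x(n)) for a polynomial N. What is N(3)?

h'(x) = −6x^2 − 2x + 3.
N(x) = x·h'(x) − h(x) = x·(−6x^2 − 2x + 3) − (−2x^3 − x^2 + 3x + 5) = −4x^3 − x^2 − 5.
N(3) = −122.

−122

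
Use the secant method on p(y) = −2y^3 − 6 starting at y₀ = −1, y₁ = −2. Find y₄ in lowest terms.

−20671423/14273229

p(−1) = −4, p(−2) = 10. y₂ = (−2) − 10·((−2) − (−1))/(10 − (−4)) = −9/7.
p(−2) = 10, p(−9/7) = −600/343. y₃ = (−9/7) − (−600/343)·((−9/7) − (−2))/((−600/343) − 10) = −561/403.
p(−9/7) = −600/343, p(−561/403) = −39588000/65450827. y₄ = (−561/403) − (−39588000/65450827)·((−561/403) − (−9/7))/((−39588000/65450827) − (−600/343)) = −20671423/14273229.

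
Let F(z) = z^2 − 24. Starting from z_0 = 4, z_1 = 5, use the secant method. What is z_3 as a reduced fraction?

436/89

F(4) = −8, F(5) = 1. z_2 = 5 − 1·(5 − 4)/(1 − (−8)) = 44/9.
F(5) = 1, F(44/9) = −8/81. z_3 = (44/9) − (−8/81)·((44/9) − 5)/((−8/81) − 1) = 436/89.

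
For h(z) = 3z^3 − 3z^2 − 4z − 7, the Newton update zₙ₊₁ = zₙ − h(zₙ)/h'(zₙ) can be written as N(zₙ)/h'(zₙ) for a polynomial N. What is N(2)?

43

h'(z) = 9z^2 − 6z − 4.
N(z) = z·h'(z) − h(z) = z·(9z^2 − 6z − 4) − (3z^3 − 3z^2 − 4z − 7) = 6z^3 − 3z^2 + 7.
N(2) = 43.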